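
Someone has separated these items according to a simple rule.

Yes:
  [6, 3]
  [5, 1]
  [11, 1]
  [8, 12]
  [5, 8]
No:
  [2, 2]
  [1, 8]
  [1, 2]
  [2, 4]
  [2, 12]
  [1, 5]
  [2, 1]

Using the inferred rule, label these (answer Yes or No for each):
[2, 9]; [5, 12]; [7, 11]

The rule appears to be: first ≥ 3.
No: [2, 9], since first 2. Yes: [5, 12], since first 5. Yes: [7, 11], since first 7.

No, Yes, Yes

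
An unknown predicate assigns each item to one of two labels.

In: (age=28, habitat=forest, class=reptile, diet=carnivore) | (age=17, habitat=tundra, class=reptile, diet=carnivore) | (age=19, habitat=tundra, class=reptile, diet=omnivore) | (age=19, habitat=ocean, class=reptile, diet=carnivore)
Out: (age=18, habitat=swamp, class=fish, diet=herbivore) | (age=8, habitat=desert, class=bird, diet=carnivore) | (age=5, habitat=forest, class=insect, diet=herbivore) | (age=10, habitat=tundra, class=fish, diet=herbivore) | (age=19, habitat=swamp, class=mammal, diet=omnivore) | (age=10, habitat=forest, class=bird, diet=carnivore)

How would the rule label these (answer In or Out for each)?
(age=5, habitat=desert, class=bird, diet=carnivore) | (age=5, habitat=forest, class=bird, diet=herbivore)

Out, Out

The rule appears to be: class is reptile.
(age=5, habitat=desert, class=bird, diet=carnivore): class is bird — doesn't match, so Out. (age=5, habitat=forest, class=bird, diet=herbivore): class is bird — doesn't match, so Out.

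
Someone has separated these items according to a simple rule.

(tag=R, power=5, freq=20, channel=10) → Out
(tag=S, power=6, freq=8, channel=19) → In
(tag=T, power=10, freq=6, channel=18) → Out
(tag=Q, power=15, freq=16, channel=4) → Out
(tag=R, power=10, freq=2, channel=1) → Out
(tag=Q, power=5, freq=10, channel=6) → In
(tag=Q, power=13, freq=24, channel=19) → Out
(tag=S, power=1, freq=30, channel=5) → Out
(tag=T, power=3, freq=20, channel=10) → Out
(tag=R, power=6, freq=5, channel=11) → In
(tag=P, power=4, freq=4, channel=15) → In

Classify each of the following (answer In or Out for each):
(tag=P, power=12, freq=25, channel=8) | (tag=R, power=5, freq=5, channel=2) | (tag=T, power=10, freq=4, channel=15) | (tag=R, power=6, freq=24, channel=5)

The pattern is that an item is 'In' exactly when: power ≤ 6 AND freq ≤ 10.

Out, In, Out, Out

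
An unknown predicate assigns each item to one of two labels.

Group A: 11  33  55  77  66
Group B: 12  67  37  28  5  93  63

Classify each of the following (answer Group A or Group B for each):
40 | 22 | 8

'Group A' ⟺ multiple of 11.
40 — 40 = 11·3 + 7, hence Group B.
22 — 22 = 11·2, hence Group A.
8 — 8 = 11·0 + 8, hence Group B.

Group B, Group A, Group B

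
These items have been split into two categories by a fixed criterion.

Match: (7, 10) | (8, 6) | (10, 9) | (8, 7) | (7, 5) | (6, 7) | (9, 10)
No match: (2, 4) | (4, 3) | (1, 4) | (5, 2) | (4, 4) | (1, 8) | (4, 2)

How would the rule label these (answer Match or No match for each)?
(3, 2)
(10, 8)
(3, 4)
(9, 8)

Every 'Match' example satisfies: sum ≥ 12. None of the 'No match' examples do.
(3, 2): 3+2 = 5 — does not pass, so No match. (10, 8): 10+8 = 18 — qualifies, so Match. (3, 4): 3+4 = 7 — does not pass, so No match. (9, 8): 9+8 = 17 — qualifies, so Match.

No match, Match, No match, Match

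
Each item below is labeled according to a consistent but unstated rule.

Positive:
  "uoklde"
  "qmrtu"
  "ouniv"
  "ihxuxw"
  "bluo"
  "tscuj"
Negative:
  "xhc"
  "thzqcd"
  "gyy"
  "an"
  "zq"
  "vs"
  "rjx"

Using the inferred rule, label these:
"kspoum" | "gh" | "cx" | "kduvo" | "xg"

The rule appears to be: contains 'u'.
"kspoum": has 'u' — qualifies, so Positive. "gh": no 'u' — doesn't qualify, so Negative. "cx": no 'u' — doesn't qualify, so Negative. "kduvo": has 'u' — qualifies, so Positive. "xg": no 'u' — doesn't qualify, so Negative.

Positive, Negative, Negative, Positive, Negative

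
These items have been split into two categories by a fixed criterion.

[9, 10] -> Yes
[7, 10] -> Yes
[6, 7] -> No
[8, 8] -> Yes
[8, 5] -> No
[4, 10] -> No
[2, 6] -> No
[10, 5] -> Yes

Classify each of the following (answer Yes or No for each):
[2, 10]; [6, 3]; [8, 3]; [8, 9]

No, No, No, Yes

One predicate separates the groups cleanly: sum ≥ 15.
[2, 10] — 2+10 = 12, hence No. [6, 3] — 6+3 = 9, hence No. [8, 3] — 8+3 = 11, hence No. [8, 9] — 8+9 = 17, hence Yes.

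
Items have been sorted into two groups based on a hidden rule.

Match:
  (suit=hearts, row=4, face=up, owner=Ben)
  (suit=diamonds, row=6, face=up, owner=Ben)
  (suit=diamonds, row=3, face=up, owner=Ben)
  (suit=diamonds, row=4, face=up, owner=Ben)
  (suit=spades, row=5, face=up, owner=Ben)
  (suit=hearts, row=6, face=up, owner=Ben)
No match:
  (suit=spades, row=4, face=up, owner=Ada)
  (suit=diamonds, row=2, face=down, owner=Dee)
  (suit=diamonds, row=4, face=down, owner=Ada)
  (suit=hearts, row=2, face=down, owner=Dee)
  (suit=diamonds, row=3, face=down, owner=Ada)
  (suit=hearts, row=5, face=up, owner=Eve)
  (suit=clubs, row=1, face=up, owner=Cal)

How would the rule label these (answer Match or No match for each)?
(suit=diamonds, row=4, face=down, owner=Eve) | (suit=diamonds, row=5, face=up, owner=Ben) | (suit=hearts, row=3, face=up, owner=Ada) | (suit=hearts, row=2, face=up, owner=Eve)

No match, Match, No match, No match

The common property of the 'Match' items is: owner is Ben. No 'No match' item has it.
No match: (suit=diamonds, row=4, face=down, owner=Eve), since owner is Eve. Match: (suit=diamonds, row=5, face=up, owner=Ben), since owner is Ben. No match: (suit=hearts, row=3, face=up, owner=Ada), since owner is Ada. No match: (suit=hearts, row=2, face=up, owner=Eve), since owner is Eve.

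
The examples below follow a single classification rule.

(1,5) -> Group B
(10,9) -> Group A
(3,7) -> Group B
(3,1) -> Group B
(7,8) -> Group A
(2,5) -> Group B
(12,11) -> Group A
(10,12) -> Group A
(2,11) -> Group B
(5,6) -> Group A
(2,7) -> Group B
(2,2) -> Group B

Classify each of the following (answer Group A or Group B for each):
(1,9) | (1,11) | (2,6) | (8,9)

The distinguishing property — first ≥ 5 — holds for all the 'Group A' cases and none of the 'Group B' cases.
Group B: (1,9), since first 1. Group B: (1,11), since first 1. Group B: (2,6), since first 2. Group A: (8,9), since first 8.

Group B, Group B, Group B, Group A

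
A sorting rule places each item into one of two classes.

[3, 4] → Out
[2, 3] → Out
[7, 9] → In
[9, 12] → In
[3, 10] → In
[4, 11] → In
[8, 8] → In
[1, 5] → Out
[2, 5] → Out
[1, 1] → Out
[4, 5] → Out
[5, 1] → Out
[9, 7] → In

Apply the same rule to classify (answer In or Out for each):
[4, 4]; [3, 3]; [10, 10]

Out, Out, In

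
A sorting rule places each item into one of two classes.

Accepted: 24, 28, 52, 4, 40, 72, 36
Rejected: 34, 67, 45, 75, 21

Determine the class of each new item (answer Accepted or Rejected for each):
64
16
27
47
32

A rule that fits every label: multiple of 4 — true of each 'Accepted' example, false of each 'Rejected' one.

Accepted, Accepted, Rejected, Rejected, Accepted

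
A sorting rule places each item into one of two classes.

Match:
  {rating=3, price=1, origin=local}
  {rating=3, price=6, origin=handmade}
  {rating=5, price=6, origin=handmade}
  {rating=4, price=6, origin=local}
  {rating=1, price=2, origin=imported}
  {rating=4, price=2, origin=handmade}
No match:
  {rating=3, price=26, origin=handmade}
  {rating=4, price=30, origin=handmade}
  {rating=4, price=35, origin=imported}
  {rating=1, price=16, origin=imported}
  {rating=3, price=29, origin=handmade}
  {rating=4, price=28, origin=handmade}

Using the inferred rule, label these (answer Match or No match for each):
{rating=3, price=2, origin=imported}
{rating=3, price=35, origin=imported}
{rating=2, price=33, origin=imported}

The common property of the 'Match' items is: price ≤ 6. No 'No match' item has it.
{rating=3, price=2, origin=imported}: price = 2, matches → Match. {rating=3, price=35, origin=imported}: price = 35, does not fit → No match. {rating=2, price=33, origin=imported}: price = 33, does not fit → No match.

Match, No match, No match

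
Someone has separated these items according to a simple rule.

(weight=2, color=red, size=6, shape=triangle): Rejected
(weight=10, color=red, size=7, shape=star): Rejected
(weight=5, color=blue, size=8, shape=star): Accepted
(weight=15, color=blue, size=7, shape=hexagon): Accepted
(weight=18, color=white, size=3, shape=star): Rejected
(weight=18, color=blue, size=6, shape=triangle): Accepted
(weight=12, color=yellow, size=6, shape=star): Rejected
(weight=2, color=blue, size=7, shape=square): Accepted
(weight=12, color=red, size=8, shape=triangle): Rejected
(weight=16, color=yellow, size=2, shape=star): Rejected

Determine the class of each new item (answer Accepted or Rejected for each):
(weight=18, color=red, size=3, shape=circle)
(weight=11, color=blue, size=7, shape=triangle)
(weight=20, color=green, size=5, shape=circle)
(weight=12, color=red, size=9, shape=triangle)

Rejected, Accepted, Rejected, Rejected

The common property of the 'Accepted' items is: color is blue. No 'Rejected' item has it.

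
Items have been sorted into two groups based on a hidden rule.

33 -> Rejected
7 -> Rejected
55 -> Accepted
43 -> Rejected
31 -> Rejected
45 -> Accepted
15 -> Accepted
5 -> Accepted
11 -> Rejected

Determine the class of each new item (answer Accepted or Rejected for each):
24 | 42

The distinguishing property — multiple of 5 — holds for all the 'Accepted' cases and none of the 'Rejected' cases.
Rejected: 24, since 24 = 5·4 + 4.
Rejected: 42, since 42 = 5·8 + 2.

Rejected, Rejected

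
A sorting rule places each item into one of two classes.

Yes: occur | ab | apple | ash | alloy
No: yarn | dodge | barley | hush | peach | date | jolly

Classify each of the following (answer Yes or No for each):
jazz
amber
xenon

No, Yes, No

Checking candidate rules against both groups, what survives is: starts with a vowel.
jazz: starts with 'j', doesn't qualify → No. amber: starts with 'a', meets the rule → Yes. xenon: starts with 'x', doesn't qualify → No.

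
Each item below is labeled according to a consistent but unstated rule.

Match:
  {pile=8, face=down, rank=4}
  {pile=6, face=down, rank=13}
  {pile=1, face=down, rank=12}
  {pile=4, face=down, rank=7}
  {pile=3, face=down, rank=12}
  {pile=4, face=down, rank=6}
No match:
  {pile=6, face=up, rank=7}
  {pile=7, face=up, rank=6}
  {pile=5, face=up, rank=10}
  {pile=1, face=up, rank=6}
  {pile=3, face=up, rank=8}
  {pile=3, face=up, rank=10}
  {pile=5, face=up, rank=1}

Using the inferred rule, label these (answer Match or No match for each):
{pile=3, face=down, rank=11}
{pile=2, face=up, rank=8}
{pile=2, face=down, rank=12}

Match, No match, Match

The distinguishing property — face is down — holds for all the 'Match' cases and none of the 'No match' cases.
{pile=3, face=down, rank=11} — face is down, hence Match.
{pile=2, face=up, rank=8} — face is up, hence No match.
{pile=2, face=down, rank=12} — face is down, hence Match.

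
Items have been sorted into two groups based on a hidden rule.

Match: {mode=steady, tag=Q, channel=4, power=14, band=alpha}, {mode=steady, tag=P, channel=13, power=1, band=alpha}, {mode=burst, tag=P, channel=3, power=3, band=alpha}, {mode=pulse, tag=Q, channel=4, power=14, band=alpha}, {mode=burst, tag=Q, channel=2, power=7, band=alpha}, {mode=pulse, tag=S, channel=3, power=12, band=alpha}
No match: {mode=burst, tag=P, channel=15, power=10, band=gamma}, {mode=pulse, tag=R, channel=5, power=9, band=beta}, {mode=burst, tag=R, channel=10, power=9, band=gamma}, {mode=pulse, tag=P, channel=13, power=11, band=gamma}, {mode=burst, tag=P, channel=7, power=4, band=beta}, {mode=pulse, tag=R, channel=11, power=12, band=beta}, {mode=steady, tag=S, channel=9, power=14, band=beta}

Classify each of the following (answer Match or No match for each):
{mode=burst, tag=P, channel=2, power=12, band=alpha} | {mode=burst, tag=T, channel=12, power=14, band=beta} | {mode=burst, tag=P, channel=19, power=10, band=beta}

Comparing the two groups points to one rule — band is alpha.
{mode=burst, tag=P, channel=2, power=12, band=alpha} — band is alpha, hence Match.
{mode=burst, tag=T, channel=12, power=14, band=beta} — band is beta, hence No match.
{mode=burst, tag=P, channel=19, power=10, band=beta} — band is beta, hence No match.

Match, No match, No match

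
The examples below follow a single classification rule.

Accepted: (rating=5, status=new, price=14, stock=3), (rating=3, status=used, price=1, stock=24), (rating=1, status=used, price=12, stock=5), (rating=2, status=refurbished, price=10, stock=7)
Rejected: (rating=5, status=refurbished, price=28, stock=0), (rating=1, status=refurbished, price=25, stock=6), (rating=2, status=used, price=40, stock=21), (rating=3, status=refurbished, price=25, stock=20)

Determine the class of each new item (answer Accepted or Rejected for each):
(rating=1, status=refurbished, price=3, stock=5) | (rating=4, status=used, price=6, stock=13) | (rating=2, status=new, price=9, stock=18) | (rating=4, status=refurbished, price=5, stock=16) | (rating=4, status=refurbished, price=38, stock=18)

Accepted, Accepted, Accepted, Accepted, Rejected

The classifier is using: price ≤ 14.
(rating=1, status=refurbished, price=3, stock=5) → price = 3 → Accepted.
(rating=4, status=used, price=6, stock=13) → price = 6 → Accepted.
(rating=2, status=new, price=9, stock=18) → price = 9 → Accepted.
(rating=4, status=refurbished, price=5, stock=16) → price = 5 → Accepted.
(rating=4, status=refurbished, price=38, stock=18) → price = 38 → Rejected.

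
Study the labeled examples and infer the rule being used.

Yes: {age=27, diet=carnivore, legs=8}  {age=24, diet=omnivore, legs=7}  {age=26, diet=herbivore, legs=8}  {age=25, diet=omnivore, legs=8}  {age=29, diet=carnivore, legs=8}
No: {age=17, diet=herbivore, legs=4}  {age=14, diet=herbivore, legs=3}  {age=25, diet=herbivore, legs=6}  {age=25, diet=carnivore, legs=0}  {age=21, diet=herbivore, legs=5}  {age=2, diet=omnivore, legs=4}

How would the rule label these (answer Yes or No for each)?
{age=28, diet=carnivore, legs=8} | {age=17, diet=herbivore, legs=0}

Yes, No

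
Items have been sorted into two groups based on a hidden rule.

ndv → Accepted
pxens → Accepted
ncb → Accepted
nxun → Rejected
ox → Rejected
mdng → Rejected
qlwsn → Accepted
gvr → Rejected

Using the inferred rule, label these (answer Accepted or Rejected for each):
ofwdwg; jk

Rejected, Rejected

One predicate separates the groups cleanly: odd length AND contains 'n'.
ofwdwg: Rejected (length 6, no 'n').
jk: Rejected (length 2, no 'n').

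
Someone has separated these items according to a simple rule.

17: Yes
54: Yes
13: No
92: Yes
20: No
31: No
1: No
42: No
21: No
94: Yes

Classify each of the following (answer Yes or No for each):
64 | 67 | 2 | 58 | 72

Yes, Yes, No, Yes, Yes

A rule that fits every label: digit sum ≥ 7 — true of each 'Yes' example, false of each 'No' one.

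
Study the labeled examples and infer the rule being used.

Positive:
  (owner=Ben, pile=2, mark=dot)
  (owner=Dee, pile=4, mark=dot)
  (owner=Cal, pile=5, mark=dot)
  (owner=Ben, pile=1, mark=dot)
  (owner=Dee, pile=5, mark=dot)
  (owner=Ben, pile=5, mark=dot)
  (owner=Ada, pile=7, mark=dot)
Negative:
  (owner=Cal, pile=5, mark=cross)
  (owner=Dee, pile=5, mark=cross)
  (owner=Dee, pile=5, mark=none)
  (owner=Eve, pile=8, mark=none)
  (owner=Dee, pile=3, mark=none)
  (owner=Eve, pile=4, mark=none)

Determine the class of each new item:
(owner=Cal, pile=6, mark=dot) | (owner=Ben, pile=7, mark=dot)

Positive, Positive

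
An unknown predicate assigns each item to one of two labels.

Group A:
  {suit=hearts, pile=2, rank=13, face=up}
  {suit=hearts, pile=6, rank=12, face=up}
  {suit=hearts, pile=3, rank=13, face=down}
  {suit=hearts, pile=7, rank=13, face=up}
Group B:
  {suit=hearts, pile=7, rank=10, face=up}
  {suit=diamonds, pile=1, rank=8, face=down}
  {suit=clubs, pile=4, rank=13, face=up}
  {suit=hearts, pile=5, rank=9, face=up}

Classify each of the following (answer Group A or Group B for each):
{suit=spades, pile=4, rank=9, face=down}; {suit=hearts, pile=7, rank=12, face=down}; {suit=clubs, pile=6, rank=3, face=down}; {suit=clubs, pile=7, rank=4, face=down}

A rule that fits every label: suit is hearts AND rank ≥ 12 — true of each 'Group A' example, false of each 'Group B' one.

Group B, Group A, Group B, Group B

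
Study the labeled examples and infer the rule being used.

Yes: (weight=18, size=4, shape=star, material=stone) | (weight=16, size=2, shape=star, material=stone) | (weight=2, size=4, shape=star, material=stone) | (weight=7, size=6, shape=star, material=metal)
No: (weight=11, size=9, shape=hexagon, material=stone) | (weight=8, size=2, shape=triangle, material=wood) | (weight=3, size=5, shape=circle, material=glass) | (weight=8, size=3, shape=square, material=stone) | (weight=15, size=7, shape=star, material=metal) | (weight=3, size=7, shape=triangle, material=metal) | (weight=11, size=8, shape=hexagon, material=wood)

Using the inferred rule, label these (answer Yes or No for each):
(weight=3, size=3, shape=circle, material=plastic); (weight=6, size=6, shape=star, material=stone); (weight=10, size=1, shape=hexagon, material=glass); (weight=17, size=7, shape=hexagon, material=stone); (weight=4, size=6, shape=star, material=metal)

Rule: shape is star AND size ≤ 6. This holds for each 'Yes' example and fails for each 'No' one.
(weight=3, size=3, shape=circle, material=plastic) — shape is circle, size = 3, hence No. (weight=6, size=6, shape=star, material=stone) — shape is star, size = 6, hence Yes. (weight=10, size=1, shape=hexagon, material=glass) — shape is hexagon, size = 1, hence No. (weight=17, size=7, shape=hexagon, material=stone) — shape is hexagon, size = 7, hence No. (weight=4, size=6, shape=star, material=metal) — shape is star, size = 6, hence Yes.

No, Yes, No, No, Yes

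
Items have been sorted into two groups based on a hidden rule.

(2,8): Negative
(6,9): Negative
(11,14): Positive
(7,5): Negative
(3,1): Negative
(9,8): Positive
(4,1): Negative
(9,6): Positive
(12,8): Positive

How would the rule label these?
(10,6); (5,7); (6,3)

Positive, Negative, Negative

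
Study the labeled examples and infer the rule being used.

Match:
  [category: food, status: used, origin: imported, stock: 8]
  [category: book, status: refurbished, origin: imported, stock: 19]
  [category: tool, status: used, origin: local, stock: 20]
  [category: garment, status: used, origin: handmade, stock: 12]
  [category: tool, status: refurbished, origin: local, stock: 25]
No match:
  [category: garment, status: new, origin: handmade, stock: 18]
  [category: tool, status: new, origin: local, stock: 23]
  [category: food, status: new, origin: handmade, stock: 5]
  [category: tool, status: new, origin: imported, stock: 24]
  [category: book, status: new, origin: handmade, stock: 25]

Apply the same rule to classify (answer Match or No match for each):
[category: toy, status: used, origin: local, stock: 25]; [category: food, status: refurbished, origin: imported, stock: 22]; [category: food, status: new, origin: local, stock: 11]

Match, Match, No match

'Match' ⟺ status is not new.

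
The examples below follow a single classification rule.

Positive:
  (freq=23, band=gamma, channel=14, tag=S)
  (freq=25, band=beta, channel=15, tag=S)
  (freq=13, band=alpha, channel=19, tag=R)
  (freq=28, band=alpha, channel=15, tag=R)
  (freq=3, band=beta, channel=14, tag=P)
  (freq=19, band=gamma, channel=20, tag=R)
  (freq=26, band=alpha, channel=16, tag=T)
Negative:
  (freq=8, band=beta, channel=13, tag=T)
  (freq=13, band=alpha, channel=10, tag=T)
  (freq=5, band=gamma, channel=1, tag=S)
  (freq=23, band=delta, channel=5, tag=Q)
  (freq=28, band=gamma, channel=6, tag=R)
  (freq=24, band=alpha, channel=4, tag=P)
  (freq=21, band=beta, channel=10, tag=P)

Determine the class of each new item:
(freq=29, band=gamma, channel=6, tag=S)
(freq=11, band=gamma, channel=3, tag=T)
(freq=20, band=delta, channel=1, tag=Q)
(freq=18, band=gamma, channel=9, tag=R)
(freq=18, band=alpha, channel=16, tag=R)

'Positive' ⟺ channel ≥ 14.
Negative: (freq=29, band=gamma, channel=6, tag=S), since channel = 6.
Negative: (freq=11, band=gamma, channel=3, tag=T), since channel = 3.
Negative: (freq=20, band=delta, channel=1, tag=Q), since channel = 1.
Negative: (freq=18, band=gamma, channel=9, tag=R), since channel = 9.
Positive: (freq=18, band=alpha, channel=16, tag=R), since channel = 16.

Negative, Negative, Negative, Negative, Positive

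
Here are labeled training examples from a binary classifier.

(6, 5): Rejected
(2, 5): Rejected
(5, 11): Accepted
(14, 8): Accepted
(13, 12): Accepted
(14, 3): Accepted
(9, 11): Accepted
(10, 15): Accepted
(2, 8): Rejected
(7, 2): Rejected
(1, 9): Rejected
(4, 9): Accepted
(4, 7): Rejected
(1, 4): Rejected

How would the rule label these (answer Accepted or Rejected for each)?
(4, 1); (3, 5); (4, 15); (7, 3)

Rejected, Rejected, Accepted, Rejected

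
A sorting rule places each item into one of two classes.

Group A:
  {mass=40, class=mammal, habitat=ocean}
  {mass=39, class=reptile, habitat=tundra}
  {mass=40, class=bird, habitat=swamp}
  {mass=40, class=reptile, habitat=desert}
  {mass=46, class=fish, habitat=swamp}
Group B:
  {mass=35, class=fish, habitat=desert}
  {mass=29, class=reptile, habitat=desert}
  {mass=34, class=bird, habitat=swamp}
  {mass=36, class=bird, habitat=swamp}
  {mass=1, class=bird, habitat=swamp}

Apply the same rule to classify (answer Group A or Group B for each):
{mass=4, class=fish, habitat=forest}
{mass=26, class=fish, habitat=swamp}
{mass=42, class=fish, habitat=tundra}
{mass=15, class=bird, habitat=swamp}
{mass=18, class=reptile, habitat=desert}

Group B, Group B, Group A, Group B, Group B

All 'Group A' examples share one property — mass ≥ 39 — and every 'Group B' example lacks it.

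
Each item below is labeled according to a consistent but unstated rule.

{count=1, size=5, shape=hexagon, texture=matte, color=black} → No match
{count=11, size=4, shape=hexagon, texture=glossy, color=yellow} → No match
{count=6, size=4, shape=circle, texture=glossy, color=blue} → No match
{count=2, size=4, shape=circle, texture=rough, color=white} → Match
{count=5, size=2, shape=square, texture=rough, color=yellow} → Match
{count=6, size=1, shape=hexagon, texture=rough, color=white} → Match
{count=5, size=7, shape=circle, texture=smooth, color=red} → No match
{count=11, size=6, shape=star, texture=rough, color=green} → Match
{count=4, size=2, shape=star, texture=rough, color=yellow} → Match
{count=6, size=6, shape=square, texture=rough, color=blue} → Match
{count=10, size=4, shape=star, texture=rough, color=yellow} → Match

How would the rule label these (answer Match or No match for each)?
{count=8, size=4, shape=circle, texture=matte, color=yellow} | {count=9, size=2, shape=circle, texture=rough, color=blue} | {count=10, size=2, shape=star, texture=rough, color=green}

No match, Match, Match

The common property of the 'Match' items is: texture is rough. No 'No match' item has it.
{count=8, size=4, shape=circle, texture=matte, color=yellow}: texture is matte, doesn't qualify → No match. {count=9, size=2, shape=circle, texture=rough, color=blue}: texture is rough, matches → Match. {count=10, size=2, shape=star, texture=rough, color=green}: texture is rough, matches → Match.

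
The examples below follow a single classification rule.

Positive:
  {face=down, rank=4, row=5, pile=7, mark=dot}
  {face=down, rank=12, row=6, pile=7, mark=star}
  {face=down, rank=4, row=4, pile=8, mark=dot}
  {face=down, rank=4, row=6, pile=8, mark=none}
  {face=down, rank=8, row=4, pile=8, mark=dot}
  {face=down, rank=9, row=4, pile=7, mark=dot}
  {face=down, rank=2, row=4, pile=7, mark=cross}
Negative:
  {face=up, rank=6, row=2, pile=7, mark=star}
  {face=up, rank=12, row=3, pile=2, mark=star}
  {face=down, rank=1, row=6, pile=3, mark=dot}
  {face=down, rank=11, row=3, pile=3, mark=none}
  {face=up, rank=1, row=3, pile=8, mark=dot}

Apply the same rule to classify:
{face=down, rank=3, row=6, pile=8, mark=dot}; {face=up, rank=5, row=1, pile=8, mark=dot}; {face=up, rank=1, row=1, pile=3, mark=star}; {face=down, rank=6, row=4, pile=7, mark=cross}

Positive, Negative, Negative, Positive

The distinguishing property — face is down AND pile ≥ 7 — holds for all the 'Positive' cases and none of the 'Negative' cases.
{face=down, rank=3, row=6, pile=8, mark=dot} — face is down, pile = 8, hence Positive. {face=up, rank=5, row=1, pile=8, mark=dot} — face is up, pile = 8, hence Negative. {face=up, rank=1, row=1, pile=3, mark=star} — face is up, pile = 3, hence Negative. {face=down, rank=6, row=4, pile=7, mark=cross} — face is down, pile = 7, hence Positive.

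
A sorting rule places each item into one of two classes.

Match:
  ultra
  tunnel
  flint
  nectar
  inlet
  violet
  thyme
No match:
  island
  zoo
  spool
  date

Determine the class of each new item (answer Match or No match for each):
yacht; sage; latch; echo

Match, No match, Match, No match

All 'Match' examples share one property — length ≥ 5 AND contains 't' — and every 'No match' example lacks it.
yacht — length 5, has 't', hence Match. sage — length 4, no 't', hence No match. latch — length 5, has 't', hence Match. echo — length 4, no 't', hence No match.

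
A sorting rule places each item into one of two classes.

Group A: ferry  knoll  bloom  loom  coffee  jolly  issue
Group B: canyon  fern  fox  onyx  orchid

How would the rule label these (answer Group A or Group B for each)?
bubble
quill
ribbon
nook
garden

Comparing the two groups points to one rule — has a double letter.

Group A, Group A, Group A, Group A, Group B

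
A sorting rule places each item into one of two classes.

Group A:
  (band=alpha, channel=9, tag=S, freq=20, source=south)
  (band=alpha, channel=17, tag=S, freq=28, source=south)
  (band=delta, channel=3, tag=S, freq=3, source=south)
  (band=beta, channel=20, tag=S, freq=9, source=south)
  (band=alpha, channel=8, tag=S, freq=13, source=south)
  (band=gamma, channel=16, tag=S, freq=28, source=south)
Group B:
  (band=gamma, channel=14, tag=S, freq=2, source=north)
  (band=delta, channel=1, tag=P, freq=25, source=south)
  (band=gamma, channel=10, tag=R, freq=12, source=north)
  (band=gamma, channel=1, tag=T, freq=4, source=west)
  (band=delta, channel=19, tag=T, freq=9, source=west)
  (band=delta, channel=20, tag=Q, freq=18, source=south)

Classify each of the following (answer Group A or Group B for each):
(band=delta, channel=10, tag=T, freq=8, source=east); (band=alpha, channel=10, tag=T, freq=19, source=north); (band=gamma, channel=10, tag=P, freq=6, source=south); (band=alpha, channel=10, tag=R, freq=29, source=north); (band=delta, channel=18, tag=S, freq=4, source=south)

Group B, Group B, Group B, Group B, Group A

The distinguishing property — tag is S AND source is south — holds for all the 'Group A' cases and none of the 'Group B' cases.
(band=delta, channel=10, tag=T, freq=8, source=east): tag is T, source is east — lacks this property, so Group B.
(band=alpha, channel=10, tag=T, freq=19, source=north): tag is T, source is north — lacks this property, so Group B.
(band=gamma, channel=10, tag=P, freq=6, source=south): tag is P, source is south — lacks this property, so Group B.
(band=alpha, channel=10, tag=R, freq=29, source=north): tag is R, source is north — lacks this property, so Group B.
(band=delta, channel=18, tag=S, freq=4, source=south): tag is S, source is south — has this property, so Group A.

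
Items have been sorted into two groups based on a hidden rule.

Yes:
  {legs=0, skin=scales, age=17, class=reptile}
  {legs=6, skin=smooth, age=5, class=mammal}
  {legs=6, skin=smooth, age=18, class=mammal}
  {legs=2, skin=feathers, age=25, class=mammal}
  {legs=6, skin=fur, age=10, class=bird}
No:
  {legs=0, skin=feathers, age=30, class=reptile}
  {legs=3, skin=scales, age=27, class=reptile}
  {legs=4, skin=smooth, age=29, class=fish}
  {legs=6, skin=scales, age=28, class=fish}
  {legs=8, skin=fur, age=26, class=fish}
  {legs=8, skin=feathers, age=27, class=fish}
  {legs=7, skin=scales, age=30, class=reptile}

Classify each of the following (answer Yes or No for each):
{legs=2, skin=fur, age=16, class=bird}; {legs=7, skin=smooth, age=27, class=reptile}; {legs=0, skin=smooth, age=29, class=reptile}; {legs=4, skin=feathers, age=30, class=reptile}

'Yes' ⟺ age ≤ 25.
{legs=2, skin=fur, age=16, class=bird} → age = 16 → Yes. {legs=7, skin=smooth, age=27, class=reptile} → age = 27 → No. {legs=0, skin=smooth, age=29, class=reptile} → age = 29 → No. {legs=4, skin=feathers, age=30, class=reptile} → age = 30 → No.

Yes, No, No, No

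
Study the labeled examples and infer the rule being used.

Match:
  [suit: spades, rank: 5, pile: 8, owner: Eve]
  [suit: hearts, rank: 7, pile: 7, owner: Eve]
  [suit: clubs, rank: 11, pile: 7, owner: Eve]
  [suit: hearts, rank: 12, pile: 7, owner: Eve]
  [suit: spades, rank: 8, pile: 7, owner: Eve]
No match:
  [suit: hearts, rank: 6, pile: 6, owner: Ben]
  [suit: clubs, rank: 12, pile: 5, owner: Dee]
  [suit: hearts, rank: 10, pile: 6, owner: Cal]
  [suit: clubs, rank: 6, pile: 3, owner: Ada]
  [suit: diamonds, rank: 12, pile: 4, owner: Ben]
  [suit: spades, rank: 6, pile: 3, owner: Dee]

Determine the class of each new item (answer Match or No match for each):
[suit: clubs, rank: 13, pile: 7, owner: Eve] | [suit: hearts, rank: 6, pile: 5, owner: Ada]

Match, No match

The classifier is using: owner is Eve.
[suit: clubs, rank: 13, pile: 7, owner: Eve]: owner is Eve, fits → Match.
[suit: hearts, rank: 6, pile: 5, owner: Ada]: owner is Ada, fails the rule → No match.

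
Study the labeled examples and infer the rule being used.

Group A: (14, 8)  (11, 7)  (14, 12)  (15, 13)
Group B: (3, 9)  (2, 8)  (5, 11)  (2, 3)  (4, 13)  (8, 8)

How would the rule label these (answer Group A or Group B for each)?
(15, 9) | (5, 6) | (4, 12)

Group A, Group B, Group B

One predicate separates the groups cleanly: first > second.
(15, 9) — 15 > 9, hence Group A.
(5, 6) — 5 < 6, hence Group B.
(4, 12) — 4 < 12, hence Group B.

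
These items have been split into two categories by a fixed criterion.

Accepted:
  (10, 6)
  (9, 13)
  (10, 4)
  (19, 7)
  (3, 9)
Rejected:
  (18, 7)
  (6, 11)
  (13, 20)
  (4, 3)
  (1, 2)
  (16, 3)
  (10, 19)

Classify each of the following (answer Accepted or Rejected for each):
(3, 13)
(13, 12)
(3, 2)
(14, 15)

Accepted, Rejected, Rejected, Rejected

One predicate separates the groups cleanly: sum is even.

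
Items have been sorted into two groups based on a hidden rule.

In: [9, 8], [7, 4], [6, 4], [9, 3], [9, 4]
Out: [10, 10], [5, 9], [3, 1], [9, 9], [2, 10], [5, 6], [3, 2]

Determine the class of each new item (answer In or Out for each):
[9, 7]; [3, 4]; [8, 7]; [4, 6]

In, Out, In, Out

The distinguishing property — first > second AND sum ≥ 10 — holds for all the 'In' cases and none of the 'Out' cases.
[9, 7]: In (9 > 7, 9+7 = 16). [3, 4]: Out (3 < 4, 3+4 = 7). [8, 7]: In (8 > 7, 8+7 = 15). [4, 6]: Out (4 < 6, 4+6 = 10).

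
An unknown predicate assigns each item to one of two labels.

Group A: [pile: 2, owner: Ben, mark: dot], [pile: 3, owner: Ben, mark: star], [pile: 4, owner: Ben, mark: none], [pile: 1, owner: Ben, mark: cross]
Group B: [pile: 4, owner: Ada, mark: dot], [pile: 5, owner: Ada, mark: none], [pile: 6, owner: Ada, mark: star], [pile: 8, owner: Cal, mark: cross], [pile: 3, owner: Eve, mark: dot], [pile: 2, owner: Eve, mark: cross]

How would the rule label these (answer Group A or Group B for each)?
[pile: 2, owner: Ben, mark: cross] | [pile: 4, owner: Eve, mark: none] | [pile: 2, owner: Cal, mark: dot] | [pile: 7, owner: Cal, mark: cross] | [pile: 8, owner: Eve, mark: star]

The rule appears to be: owner is Ben.
Group A: [pile: 2, owner: Ben, mark: cross], since owner is Ben. Group B: [pile: 4, owner: Eve, mark: none], since owner is Eve. Group B: [pile: 2, owner: Cal, mark: dot], since owner is Cal. Group B: [pile: 7, owner: Cal, mark: cross], since owner is Cal. Group B: [pile: 8, owner: Eve, mark: star], since owner is Eve.

Group A, Group B, Group B, Group B, Group B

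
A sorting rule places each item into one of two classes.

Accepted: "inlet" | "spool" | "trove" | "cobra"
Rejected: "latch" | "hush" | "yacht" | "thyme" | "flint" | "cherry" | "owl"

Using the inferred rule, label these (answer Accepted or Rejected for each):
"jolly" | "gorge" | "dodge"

The common property of the 'Accepted' items is: has ≥ 2 vowels. No 'Rejected' item has it.

Rejected, Accepted, Accepted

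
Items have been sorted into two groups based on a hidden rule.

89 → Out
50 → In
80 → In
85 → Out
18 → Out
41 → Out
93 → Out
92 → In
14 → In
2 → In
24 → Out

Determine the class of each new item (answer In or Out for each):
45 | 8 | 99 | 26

Checking candidate rules against both groups, what survives is: ≡ 2 (mod 6).
45: 45 mod 6 = 3 — does not fit, so Out.
8: 8 mod 6 = 2 — qualifies, so In.
99: 99 mod 6 = 3 — does not fit, so Out.
26: 26 mod 6 = 2 — qualifies, so In.

Out, In, Out, In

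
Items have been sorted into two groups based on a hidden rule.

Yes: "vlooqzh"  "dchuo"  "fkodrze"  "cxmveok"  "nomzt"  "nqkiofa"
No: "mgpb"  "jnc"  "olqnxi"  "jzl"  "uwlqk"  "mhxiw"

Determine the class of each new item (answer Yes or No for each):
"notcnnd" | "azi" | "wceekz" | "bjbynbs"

Yes, No, No, No

The rule appears to be: odd length AND contains 'o'.
"notcnnd": length 7, has 'o', matches → Yes. "azi": length 3, no 'o', does not satisfy this → No. "wceekz": length 6, no 'o', does not satisfy this → No. "bjbynbs": length 7, no 'o', does not satisfy this → No.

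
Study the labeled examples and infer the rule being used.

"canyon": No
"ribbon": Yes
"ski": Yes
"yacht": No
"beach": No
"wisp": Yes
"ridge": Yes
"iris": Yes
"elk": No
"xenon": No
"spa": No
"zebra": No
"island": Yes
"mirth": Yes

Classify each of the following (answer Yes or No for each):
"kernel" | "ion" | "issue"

No, Yes, Yes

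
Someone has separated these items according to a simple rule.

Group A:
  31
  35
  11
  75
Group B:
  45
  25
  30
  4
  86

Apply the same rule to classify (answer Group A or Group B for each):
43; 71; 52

Group A, Group A, Group B

The distinguishing property — ≡ 3 (mod 4) — holds for all the 'Group A' cases and none of the 'Group B' cases.
43 → 43 mod 4 = 3 → Group A. 71 → 71 mod 4 = 3 → Group A. 52 → 52 mod 4 = 0 → Group B.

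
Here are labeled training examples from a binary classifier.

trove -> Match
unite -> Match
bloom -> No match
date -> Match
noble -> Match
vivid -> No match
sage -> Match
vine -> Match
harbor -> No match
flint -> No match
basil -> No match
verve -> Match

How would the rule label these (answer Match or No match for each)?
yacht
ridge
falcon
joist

'Match' ⟺ contains 'e'.

No match, Match, No match, No match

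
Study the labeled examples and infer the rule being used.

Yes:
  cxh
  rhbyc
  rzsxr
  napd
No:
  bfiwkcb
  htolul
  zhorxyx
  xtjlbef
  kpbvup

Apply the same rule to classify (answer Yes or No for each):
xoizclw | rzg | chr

No, Yes, Yes

A rule that fits every label: length ≤ 5 — true of each 'Yes' example, false of each 'No' one.
xoizclw → length 7 → No.
rzg → length 3 → Yes.
chr → length 3 → Yes.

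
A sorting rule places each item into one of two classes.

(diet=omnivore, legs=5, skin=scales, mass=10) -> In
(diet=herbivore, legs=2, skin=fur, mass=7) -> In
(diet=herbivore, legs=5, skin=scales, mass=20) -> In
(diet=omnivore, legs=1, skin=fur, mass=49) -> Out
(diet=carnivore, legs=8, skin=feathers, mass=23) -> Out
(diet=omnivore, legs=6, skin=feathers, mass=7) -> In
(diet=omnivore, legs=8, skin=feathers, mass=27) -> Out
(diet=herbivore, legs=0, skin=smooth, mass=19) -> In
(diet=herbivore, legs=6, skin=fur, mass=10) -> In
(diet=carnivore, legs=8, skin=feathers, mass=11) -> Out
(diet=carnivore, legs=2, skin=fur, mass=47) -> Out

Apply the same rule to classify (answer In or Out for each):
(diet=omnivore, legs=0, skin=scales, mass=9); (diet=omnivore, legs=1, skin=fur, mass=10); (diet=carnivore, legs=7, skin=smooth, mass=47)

In, In, Out

The common property of the 'In' items is: legs ≤ 6 AND mass ≤ 20. No 'Out' item has it.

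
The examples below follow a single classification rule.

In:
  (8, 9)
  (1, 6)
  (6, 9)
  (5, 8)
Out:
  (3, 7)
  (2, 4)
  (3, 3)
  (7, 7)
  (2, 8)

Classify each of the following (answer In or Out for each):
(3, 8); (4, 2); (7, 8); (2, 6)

A rule that fits every label: sum is odd — true of each 'In' example, false of each 'Out' one.

In, Out, In, Out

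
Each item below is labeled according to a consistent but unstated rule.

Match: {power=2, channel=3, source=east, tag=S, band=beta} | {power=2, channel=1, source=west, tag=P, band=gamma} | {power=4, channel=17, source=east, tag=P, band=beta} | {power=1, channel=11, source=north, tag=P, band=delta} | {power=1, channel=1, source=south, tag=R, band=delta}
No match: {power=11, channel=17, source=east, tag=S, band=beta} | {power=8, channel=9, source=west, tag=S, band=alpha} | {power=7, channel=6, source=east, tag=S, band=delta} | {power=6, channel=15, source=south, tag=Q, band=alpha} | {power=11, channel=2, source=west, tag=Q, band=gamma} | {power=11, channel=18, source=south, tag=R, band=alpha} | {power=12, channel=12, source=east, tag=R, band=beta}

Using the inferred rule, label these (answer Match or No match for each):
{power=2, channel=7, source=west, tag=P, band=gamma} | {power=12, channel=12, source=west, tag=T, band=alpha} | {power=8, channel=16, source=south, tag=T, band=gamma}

The distinguishing property — power ≤ 4 — holds for all the 'Match' cases and none of the 'No match' cases.
{power=2, channel=7, source=west, tag=P, band=gamma}: Match (power = 2). {power=12, channel=12, source=west, tag=T, band=alpha}: No match (power = 12). {power=8, channel=16, source=south, tag=T, band=gamma}: No match (power = 8).

Match, No match, No match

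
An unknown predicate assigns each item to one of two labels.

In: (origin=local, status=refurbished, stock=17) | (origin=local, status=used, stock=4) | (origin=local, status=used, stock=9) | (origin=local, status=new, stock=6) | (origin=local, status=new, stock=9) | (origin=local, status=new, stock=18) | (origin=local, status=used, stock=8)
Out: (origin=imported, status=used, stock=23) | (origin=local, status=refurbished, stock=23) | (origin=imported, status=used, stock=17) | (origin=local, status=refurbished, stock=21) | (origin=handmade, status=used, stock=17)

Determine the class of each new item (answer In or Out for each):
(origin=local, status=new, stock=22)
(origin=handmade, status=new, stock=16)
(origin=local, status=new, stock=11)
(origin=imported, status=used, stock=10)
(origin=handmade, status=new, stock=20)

Out, Out, In, Out, Out

'In' ⟺ origin is local AND stock ≤ 18.
(origin=local, status=new, stock=22): Out (origin is local, stock = 22). (origin=handmade, status=new, stock=16): Out (origin is handmade, stock = 16). (origin=local, status=new, stock=11): In (origin is local, stock = 11). (origin=imported, status=used, stock=10): Out (origin is imported, stock = 10). (origin=handmade, status=new, stock=20): Out (origin is handmade, stock = 20).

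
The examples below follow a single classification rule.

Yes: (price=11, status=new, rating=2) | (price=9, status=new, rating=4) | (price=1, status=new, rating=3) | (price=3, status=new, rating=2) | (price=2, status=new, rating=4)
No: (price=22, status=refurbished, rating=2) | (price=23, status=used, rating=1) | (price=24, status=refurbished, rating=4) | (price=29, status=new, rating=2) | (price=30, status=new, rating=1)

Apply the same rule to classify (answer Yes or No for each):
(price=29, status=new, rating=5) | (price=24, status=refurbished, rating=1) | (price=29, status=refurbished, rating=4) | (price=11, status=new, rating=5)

Rule: price ≤ 11. This holds for each 'Yes' example and fails for each 'No' one.

No, No, No, Yes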